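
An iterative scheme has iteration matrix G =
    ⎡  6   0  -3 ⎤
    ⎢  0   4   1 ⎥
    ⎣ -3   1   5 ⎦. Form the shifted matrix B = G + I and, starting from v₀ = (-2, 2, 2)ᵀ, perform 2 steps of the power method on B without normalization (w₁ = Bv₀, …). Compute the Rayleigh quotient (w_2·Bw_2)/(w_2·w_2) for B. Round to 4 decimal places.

B = G + I has rows (7, 0, -3); (0, 5, 1); (-3, 1, 6)
w1 = Bv₀ = (7·(-2) + 0·2 + (-3)·2; 0·(-2) + 5·2 + 1·2; (-3)·(-2) + 1·2 + 6·2) = (-20, 12, 20)
w2 = Bw1 = (7·(-20) + 0·12 + (-3)·20; 0·(-20) + 5·12 + 1·20; (-3)·(-20) + 1·12 + 6·20) = (-200, 80, 192)
Bw2 = (-1976, 592, 1832)
w2·Bw2 = 794304; w2·w2 = 83264; μ ≈ 794304/83264 = 9.5396

μ ≈ 9.5396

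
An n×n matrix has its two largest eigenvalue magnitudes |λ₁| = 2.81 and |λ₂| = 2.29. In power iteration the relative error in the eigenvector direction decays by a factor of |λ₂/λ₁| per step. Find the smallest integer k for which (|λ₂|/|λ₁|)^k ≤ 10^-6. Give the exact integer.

|λ₂/λ₁| = 2.29/2.81 = 0.81495
Need k ≥ ln(10^-6) / ln(0.81495) = -13.8155 / -0.2046 ≈ 67.514
Smallest integer k satisfying the bound: 68

68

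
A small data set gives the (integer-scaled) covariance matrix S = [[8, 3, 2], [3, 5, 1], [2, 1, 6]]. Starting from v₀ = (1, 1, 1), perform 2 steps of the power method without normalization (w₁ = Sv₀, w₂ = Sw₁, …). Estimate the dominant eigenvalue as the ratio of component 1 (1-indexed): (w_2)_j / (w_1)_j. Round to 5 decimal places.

w1 = Sv₀ = (13, 9, 9)
w2 = Sw1 = (149, 93, 89)
Ratio at component: 149 / 13 = 11.46154

λ ≈ 11.46154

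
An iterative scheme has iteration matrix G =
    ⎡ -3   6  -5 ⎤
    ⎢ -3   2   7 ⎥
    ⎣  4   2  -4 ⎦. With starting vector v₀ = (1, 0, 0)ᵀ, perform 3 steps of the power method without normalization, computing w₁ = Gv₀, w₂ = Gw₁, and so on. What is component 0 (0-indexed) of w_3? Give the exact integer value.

443

w1 = Gv₀ = (-3, -3, 4)
w2 = Gw1 = (-29, 31, -34)
w3 = Gw2 = (443, -89, 82)
The requested component of w3 is 443.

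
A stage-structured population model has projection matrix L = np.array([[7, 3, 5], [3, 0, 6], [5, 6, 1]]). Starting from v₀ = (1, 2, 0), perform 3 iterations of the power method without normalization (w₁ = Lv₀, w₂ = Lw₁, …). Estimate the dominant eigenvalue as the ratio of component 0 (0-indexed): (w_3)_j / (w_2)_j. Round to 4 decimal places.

w1 = Lv₀ = (7·1 + 3·2 + 5·0; 3·1 + 0·2 + 6·0; 5·1 + 6·2 + 1·0) = (13, 3, 17)
w2 = Lw1 = (7·13 + 3·3 + 5·17; 3·13 + 0·3 + 6·17; 5·13 + 6·3 + 1·17) = (185, 141, 100)
w3 = Lw2 = (2218, 1155, 1871)
Ratio at component: 2218 / 185 = 11.9892

λ ≈ 11.9892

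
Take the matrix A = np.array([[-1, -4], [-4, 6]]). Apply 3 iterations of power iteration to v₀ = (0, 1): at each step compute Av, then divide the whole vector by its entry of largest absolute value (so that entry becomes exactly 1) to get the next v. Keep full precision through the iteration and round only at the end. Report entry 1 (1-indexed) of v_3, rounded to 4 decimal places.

Av0 = (-4.00000, 6.00000); divide by 6.00000 → v1 = (-0.66667, 1.00000)
Av1 = (-3.33333, 8.66667); divide by 8.66667 → v2 = (-0.38462, 1.00000)
Av2 = (-3.61538, 7.53846); divide by 7.53846 → v3 = (-0.47959, 1.00000)
Requested entry of v3: -188/392 = -0.4796

-0.4796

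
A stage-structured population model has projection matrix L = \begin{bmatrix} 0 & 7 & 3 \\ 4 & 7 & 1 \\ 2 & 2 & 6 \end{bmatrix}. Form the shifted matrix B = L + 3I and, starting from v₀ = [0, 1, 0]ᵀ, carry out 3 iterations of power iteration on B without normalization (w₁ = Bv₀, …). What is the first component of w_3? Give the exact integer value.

B = L + 3I has rows (3, 7, 3); (4, 10, 1); (2, 2, 9)
w1 = Bv₀ = (3·0 + 7·1 + 3·0; 4·0 + 10·1 + 1·0; 2·0 + 2·1 + 9·0) = (7, 10, 2)
w2 = Bw1 = (3·7 + 7·10 + 3·2; 4·7 + 10·10 + 1·2; 2·7 + 2·10 + 9·2) = (97, 130, 52)
w3 = Bw2 = (1357, 1740, 922)
Requested component of w3: 1357

1357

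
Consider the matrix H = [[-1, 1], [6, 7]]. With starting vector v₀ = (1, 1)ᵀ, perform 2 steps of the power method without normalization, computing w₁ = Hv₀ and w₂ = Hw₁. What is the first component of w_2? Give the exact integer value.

13

w1 = Hv₀ = ((-1)·1 + 1·1; 6·1 + 7·1) = (0, 13)
w2 = Hw1 = ((-1)·0 + 1·13; 6·0 + 7·13) = (13, 91)
The requested component of w2 is 13.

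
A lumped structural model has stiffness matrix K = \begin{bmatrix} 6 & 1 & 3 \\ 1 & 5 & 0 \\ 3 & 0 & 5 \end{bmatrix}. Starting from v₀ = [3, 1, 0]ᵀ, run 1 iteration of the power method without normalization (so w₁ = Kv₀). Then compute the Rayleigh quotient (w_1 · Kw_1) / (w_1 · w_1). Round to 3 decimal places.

8.342

w1 = Kv₀ = (6·3 + 1·1 + 3·0; 1·3 + 5·1 + 0·0; 3·3 + 0·1 + 5·0) = (19, 8, 9)
Kw1 = (149, 59, 102)
w1·Kw1 = 19·149 + 8·59 + 9·102 = 4221; w1·w1 = 19·19 + 8·8 + 9·9 = 506
λ ≈ 4221/506 = 8.342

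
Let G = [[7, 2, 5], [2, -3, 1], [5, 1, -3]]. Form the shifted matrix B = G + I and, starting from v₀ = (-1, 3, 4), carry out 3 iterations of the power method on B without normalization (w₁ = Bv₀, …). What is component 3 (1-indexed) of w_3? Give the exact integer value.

252

B = G + I has rows (8, 2, 5); (2, -2, 1); (5, 1, -2)
w1 = Bv₀ = (8·(-1) + 2·3 + 5·4; 2·(-1) + (-2)·3 + 1·4; 5·(-1) + 1·3 + (-2)·4) = (18, -4, -10)
w2 = Bw1 = (8·18 + 2·(-4) + 5·(-10); 2·18 + (-2)·(-4) + 1·(-10); 5·18 + 1·(-4) + (-2)·(-10)) = (86, 34, 106)
w3 = Bw2 = (1286, 210, 252)
Requested component of w3: 252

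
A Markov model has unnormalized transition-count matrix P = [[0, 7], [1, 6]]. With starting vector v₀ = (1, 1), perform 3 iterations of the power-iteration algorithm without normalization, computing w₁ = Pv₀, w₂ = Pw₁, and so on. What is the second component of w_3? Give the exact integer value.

w1 = Pv₀ = (0·1 + 7·1; 1·1 + 6·1) = (7, 7)
w2 = Pw1 = (0·7 + 7·7; 1·7 + 6·7) = (49, 49)
w3 = Pw2 = (343, 343)
The requested component of w3 is 343.

343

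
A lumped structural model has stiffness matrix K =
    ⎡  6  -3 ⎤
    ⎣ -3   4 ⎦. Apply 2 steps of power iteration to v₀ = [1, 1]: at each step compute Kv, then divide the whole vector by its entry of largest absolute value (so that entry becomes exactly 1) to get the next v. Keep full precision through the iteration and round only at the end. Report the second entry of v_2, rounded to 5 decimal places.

Kv0 = (3.000000, 1.000000); divide by 3.000000 → v1 = (1.000000, 0.333333)
Kv1 = (5.000000, -1.666667); divide by 5.000000 → v2 = (1.000000, -0.333333)
Requested entry of v2: -5/15 = -0.33333

-0.33333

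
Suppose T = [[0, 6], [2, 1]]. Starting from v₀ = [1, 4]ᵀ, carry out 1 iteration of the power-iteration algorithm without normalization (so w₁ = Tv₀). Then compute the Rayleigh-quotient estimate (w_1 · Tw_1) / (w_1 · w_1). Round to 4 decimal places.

λ ≈ 1.9412

w1 = Tv₀ = (24, 6)
Tw1 = (36, 54)
w1·Tw1 = 24·36 + 6·54 = 1188; w1·w1 = 24·24 + 6·6 = 612
λ ≈ 1188/612 = 1.9412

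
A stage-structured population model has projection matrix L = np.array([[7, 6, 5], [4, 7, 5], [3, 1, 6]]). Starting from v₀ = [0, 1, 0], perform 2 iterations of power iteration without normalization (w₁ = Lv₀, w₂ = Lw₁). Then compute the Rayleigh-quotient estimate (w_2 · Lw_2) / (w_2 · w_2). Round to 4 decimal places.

14.0185

w1 = Lv₀ = (6, 7, 1)
w2 = Lw1 = (89, 78, 31)
Lw2 = (1246, 1057, 531)
w2·Lw2 = 89·1246 + 78·1057 + 31·531 = 209801; w2·w2 = 89·89 + 78·78 + 31·31 = 14966
λ ≈ 209801/14966 = 14.0185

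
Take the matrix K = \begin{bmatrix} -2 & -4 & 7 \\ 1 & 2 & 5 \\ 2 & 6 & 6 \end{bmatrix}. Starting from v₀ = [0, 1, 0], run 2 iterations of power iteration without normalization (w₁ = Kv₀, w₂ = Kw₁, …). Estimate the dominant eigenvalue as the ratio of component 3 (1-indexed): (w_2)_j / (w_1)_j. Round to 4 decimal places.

λ ≈ 6.6667

w1 = Kv₀ = (-4, 2, 6)
w2 = Kw1 = (42, 30, 40)
Ratio at component: 40 / 6 = 6.6667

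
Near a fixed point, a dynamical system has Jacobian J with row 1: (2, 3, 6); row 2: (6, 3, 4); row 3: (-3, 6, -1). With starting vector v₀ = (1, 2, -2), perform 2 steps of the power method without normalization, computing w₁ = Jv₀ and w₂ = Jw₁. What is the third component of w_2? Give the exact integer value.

25

w1 = Jv₀ = (2·1 + 3·2 + 6·(-2); 6·1 + 3·2 + 4·(-2); (-3)·1 + 6·2 + (-1)·(-2)) = (-4, 4, 11)
w2 = Jw1 = (2·(-4) + 3·4 + 6·11; 6·(-4) + 3·4 + 4·11; (-3)·(-4) + 6·4 + (-1)·11) = (70, 32, 25)
The requested component of w2 is 25.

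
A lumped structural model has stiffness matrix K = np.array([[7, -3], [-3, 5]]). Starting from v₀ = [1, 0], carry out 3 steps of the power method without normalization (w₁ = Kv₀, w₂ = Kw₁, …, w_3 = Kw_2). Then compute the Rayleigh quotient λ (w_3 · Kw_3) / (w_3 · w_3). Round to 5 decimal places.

w1 = Kv₀ = (7, -3)
w2 = Kw1 = (58, -36)
w3 = Kw2 = (514, -354)
Kw3 = (4660, -3312)
w3·Kw3 = 514·4660 + (-354)·(-3312) = 3567688; w3·w3 = 514·514 + (-354)·(-354) = 389512
λ ≈ 3567688/389512 = 9.15938

9.15938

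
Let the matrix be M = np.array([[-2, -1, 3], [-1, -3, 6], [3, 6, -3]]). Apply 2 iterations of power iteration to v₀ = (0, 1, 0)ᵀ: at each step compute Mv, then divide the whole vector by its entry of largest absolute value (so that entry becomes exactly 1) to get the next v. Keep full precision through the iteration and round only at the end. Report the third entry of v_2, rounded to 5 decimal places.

-0.84783

Mv0 = (-1.000000, -3.000000, 6.000000); divide by 6.000000 → v1 = (-0.166667, -0.500000, 1.000000)
Mv1 = (3.833333, 7.666667, -6.500000); divide by 7.666667 → v2 = (0.500000, 1.000000, -0.847826)
Requested entry of v2: -39/46 = -0.84783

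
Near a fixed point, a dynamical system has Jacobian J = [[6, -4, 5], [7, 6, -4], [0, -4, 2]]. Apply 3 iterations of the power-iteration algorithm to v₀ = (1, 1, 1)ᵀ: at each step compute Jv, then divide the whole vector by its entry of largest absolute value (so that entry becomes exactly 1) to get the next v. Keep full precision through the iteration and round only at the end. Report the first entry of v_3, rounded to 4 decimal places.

-0.8371

Jv0 = (7.00000, 9.00000, -2.00000); divide by 9.00000 → v1 = (0.77778, 1.00000, -0.22222)
Jv1 = (-0.44444, 12.33333, -4.44444); divide by 12.33333 → v2 = (-0.03604, 1.00000, -0.36036)
Jv2 = (-6.01802, 7.18919, -4.72072); divide by 7.18919 → v3 = (-0.83709, 1.00000, -0.65664)
Requested entry of v3: -668/798 = -0.8371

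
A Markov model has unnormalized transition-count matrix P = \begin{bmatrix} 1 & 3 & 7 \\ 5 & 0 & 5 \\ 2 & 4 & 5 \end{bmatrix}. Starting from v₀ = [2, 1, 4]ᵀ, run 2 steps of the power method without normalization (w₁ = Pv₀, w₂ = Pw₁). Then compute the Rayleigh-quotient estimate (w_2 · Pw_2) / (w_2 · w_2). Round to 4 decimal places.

10.7696

w1 = Pv₀ = (1·2 + 3·1 + 7·4; 5·2 + 0·1 + 5·4; 2·2 + 4·1 + 5·4) = (33, 30, 28)
w2 = Pw1 = (1·33 + 3·30 + 7·28; 5·33 + 0·30 + 5·28; 2·33 + 4·30 + 5·28) = (319, 305, 326)
Pw2 = (3516, 3225, 3488)
w2·Pw2 = 319·3516 + 305·3225 + 326·3488 = 3242317; w2·w2 = 319·319 + 305·305 + 326·326 = 301062
λ ≈ 3242317/301062 = 10.7696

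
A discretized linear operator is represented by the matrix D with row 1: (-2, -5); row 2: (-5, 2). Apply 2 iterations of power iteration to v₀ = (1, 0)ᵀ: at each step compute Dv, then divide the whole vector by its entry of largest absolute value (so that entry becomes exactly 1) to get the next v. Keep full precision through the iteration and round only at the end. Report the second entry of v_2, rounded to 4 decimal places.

0.0000

Dv0 = (-2.00000, -5.00000); divide by -5.00000 → v1 = (0.40000, 1.00000)
Dv1 = (-5.80000, 0.00000); divide by -5.80000 → v2 = (1.00000, 0.00000)
Requested entry of v2: 0/29 = 0.0000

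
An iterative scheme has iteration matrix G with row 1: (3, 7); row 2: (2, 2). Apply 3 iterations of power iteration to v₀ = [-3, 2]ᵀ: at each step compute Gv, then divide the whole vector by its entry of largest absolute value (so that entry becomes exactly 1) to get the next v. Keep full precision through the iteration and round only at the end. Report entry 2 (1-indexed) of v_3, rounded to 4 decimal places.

Gv0 = (5.00000, -2.00000); divide by 5.00000 → v1 = (1.00000, -0.40000)
Gv1 = (0.20000, 1.20000); divide by 1.20000 → v2 = (0.16667, 1.00000)
Gv2 = (7.50000, 2.33333); divide by 7.50000 → v3 = (1.00000, 0.31111)
Requested entry of v3: 14/45 = 0.3111

0.3111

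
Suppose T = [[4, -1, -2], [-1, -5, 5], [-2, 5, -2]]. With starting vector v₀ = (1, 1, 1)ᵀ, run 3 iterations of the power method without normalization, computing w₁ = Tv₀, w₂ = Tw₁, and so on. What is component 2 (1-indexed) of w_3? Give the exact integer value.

w1 = Tv₀ = (4·1 + (-1)·1 + (-2)·1; (-1)·1 + (-5)·1 + 5·1; (-2)·1 + 5·1 + (-2)·1) = (1, -1, 1)
w2 = Tw1 = (4·1 + (-1)·(-1) + (-2)·1; (-1)·1 + (-5)·(-1) + 5·1; (-2)·1 + 5·(-1) + (-2)·1) = (3, 9, -9)
w3 = Tw2 = (21, -93, 57)
The requested component of w3 is -93.

-93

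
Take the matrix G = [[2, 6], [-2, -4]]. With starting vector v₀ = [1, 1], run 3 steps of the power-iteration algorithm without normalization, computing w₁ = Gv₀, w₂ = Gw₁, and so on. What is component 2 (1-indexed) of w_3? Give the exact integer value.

8

w1 = Gv₀ = (8, -6)
w2 = Gw1 = (-20, 8)
w3 = Gw2 = (8, 8)
The requested component of w3 is 8.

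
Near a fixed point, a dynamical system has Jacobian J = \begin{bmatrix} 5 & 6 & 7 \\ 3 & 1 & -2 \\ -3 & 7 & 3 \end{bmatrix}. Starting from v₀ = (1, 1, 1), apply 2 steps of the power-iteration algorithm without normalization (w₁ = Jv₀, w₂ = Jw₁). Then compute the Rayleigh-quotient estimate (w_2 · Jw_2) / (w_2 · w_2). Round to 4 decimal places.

w1 = Jv₀ = (5·1 + 6·1 + 7·1; 3·1 + 1·1 + (-2)·1; (-3)·1 + 7·1 + 3·1) = (18, 2, 7)
w2 = Jw1 = (5·18 + 6·2 + 7·7; 3·18 + 1·2 + (-2)·7; (-3)·18 + 7·2 + 3·7) = (151, 42, -19)
Jw2 = (874, 533, -216)
w2·Jw2 = 151·874 + 42·533 + (-19)·(-216) = 158464; w2·w2 = 151·151 + 42·42 + (-19)·(-19) = 24926
λ ≈ 158464/24926 = 6.3574

6.3574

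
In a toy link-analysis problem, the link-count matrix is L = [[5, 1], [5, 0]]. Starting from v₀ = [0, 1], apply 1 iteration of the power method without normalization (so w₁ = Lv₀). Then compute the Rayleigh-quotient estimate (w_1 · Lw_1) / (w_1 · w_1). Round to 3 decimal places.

w1 = Lv₀ = (5·0 + 1·1; 5·0 + 0·1) = (1, 0)
Lw1 = (5, 5)
w1·Lw1 = 1·5 + 0·5 = 5; w1·w1 = 1·1 + 0·0 = 1
λ ≈ 5/1 = 5.000

5.000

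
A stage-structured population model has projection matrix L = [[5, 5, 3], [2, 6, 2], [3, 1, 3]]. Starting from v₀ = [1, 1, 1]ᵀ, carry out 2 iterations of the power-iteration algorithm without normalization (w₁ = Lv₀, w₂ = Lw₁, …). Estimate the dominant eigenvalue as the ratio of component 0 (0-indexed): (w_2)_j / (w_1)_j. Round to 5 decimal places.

λ ≈ 10.46154

w1 = Lv₀ = (5·1 + 5·1 + 3·1; 2·1 + 6·1 + 2·1; 3·1 + 1·1 + 3·1) = (13, 10, 7)
w2 = Lw1 = (5·13 + 5·10 + 3·7; 2·13 + 6·10 + 2·7; 3·13 + 1·10 + 3·7) = (136, 100, 70)
Ratio at component: 136 / 13 = 10.46154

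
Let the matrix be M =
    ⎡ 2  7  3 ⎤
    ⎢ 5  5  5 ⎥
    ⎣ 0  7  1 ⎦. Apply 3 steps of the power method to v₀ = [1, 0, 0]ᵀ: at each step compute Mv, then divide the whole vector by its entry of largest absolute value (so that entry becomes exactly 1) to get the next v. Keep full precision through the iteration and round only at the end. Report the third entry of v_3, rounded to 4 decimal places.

Mv0 = (2.00000, 5.00000, 0.00000); divide by 5.00000 → v1 = (0.40000, 1.00000, 0.00000)
Mv1 = (7.80000, 7.00000, 7.00000); divide by 7.80000 → v2 = (1.00000, 0.89744, 0.89744)
Mv2 = (10.97436, 13.97436, 7.17949); divide by 13.97436 → v3 = (0.78532, 1.00000, 0.51376)
Requested entry of v3: 280/545 = 0.5138

0.5138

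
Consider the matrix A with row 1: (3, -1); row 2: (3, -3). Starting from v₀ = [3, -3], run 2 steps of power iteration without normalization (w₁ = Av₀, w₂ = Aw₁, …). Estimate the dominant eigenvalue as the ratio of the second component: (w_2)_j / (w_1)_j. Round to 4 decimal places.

w1 = Av₀ = (3·3 + (-1)·(-3); 3·3 + (-3)·(-3)) = (12, 18)
w2 = Aw1 = (3·12 + (-1)·18; 3·12 + (-3)·18) = (18, -18)
Ratio at component: -18 / 18 = -1.0000

-1.0000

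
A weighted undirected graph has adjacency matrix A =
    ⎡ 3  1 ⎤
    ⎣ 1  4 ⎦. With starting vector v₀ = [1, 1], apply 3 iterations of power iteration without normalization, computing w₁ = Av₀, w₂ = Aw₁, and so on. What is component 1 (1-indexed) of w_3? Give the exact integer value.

75

w1 = Av₀ = (4, 5)
w2 = Aw1 = (17, 24)
w3 = Aw2 = (75, 113)
The requested component of w3 is 75.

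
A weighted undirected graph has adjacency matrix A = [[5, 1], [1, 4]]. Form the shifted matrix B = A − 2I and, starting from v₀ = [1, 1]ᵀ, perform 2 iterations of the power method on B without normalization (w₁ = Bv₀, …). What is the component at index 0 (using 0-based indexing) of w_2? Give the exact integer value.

B = A − 2I has rows (3, 1); (1, 2)
w1 = Bv₀ = (3·1 + 1·1; 1·1 + 2·1) = (4, 3)
w2 = Bw1 = (3·4 + 1·3; 1·4 + 2·3) = (15, 10)
Requested component of w2: 15

15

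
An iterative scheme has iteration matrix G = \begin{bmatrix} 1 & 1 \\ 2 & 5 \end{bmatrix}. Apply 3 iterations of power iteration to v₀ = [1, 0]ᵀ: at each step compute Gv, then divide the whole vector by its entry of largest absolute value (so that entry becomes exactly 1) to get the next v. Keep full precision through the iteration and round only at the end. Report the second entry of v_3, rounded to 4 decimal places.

1.0000

Gv0 = (1.00000, 2.00000); divide by 2.00000 → v1 = (0.50000, 1.00000)
Gv1 = (1.50000, 6.00000); divide by 6.00000 → v2 = (0.25000, 1.00000)
Gv2 = (1.25000, 5.50000); divide by 5.50000 → v3 = (0.22727, 1.00000)
Requested entry of v3: 66/66 = 1.0000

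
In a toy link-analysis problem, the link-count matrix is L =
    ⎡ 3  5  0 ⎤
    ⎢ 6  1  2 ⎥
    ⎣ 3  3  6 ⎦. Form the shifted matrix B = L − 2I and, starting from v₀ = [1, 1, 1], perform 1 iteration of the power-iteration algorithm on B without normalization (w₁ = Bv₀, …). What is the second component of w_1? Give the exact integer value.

7

B = L − 2I has rows (1, 5, 0); (6, -1, 2); (3, 3, 4)
w1 = Bv₀ = (6, 7, 10)
Requested component of w1: 7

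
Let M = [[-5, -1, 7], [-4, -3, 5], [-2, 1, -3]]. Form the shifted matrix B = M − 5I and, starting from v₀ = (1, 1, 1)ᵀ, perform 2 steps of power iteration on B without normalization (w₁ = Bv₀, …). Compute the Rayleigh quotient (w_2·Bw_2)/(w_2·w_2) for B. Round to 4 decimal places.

B = M − 5I has rows (-10, -1, 7); (-4, -8, 5); (-2, 1, -8)
w1 = Bv₀ = ((-10)·1 + (-1)·1 + 7·1; (-4)·1 + (-8)·1 + 5·1; (-2)·1 + 1·1 + (-8)·1) = (-4, -7, -9)
w2 = Bw1 = ((-10)·(-4) + (-1)·(-7) + 7·(-9); (-4)·(-4) + (-8)·(-7) + 5·(-9); (-2)·(-4) + 1·(-7) + (-8)·(-9)) = (-16, 27, 73)
Bw2 = (644, 213, -525)
w2·Bw2 = -42878; w2·w2 = 6314; μ ≈ -42878/6314 = -6.7909

μ ≈ -6.7909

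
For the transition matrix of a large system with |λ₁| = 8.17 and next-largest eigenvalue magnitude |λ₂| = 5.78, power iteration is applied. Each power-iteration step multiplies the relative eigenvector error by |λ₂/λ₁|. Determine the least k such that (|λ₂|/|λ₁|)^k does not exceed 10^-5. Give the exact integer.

|λ₂/λ₁| = 5.78/8.17 = 0.70747
Need k ≥ ln(10^-5) / ln(0.70747) = -11.5129 / -0.3461 ≈ 33.268
Smallest integer k satisfying the bound: 34

34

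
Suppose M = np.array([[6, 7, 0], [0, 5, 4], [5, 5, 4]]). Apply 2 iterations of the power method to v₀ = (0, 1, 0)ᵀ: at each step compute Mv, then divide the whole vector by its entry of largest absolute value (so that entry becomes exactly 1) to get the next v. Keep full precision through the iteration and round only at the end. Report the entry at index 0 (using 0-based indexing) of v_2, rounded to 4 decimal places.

Mv0 = (7.00000, 5.00000, 5.00000); divide by 7.00000 → v1 = (1.00000, 0.71429, 0.71429)
Mv1 = (11.00000, 6.42857, 11.42857); divide by 11.42857 → v2 = (0.96250, 0.56250, 1.00000)
Requested entry of v2: 77/80 = 0.9625

0.9625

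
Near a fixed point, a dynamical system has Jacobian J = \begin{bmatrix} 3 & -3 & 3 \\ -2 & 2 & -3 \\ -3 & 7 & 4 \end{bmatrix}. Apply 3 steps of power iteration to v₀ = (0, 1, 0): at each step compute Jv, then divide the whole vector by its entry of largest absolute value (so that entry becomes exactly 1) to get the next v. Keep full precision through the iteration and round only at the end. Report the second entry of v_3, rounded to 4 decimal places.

Jv0 = (-3.00000, 2.00000, 7.00000); divide by 7.00000 → v1 = (-0.42857, 0.28571, 1.00000)
Jv1 = (0.85714, -1.57143, 7.28571); divide by 7.28571 → v2 = (0.11765, -0.21569, 1.00000)
Jv2 = (4.00000, -3.66667, 2.13725); divide by 4.00000 → v3 = (1.00000, -0.91667, 0.53431)
Requested entry of v3: -187/204 = -0.9167

-0.9167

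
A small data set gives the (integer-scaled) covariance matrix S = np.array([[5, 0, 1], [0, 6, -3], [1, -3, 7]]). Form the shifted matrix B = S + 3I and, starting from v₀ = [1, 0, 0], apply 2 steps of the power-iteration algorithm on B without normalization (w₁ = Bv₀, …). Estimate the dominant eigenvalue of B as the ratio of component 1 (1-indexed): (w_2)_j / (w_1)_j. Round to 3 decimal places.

B = S + 3I has rows (8, 0, 1); (0, 9, -3); (1, -3, 10)
w1 = Bv₀ = (8·1 + 0·0 + 1·0; 0·1 + 9·0 + (-3)·0; 1·1 + (-3)·0 + 10·0) = (8, 0, 1)
w2 = Bw1 = (8·8 + 0·0 + 1·1; 0·8 + 9·0 + (-3)·1; 1·8 + (-3)·0 + 10·1) = (65, -3, 18)
Ratio: 65/8 = 8.125

8.125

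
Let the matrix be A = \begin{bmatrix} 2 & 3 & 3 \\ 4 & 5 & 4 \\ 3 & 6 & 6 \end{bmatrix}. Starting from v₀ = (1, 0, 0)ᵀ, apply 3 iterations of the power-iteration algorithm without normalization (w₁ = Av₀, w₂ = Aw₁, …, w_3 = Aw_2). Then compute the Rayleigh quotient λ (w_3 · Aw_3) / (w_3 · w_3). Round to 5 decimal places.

w1 = Av₀ = (2, 4, 3)
w2 = Aw1 = (25, 40, 48)
w3 = Aw2 = (314, 492, 603)
Aw3 = (3913, 6128, 7512)
w3·Aw3 = 314·3913 + 492·6128 + 603·7512 = 8773394; w3·w3 = 314·314 + 492·492 + 603·603 = 704269
λ ≈ 8773394/704269 = 12.45745

λ ≈ 12.45745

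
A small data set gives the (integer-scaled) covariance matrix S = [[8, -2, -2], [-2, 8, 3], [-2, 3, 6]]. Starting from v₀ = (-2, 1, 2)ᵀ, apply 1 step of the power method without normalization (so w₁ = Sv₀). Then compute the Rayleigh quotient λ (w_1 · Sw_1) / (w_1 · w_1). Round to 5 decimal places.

w1 = Sv₀ = (8·(-2) + (-2)·1 + (-2)·2; (-2)·(-2) + 8·1 + 3·2; (-2)·(-2) + 3·1 + 6·2) = (-22, 18, 19)
Sw1 = (-250, 245, 212)
w1·Sw1 = (-22)·(-250) + 18·245 + 19·212 = 13938; w1·w1 = (-22)·(-22) + 18·18 + 19·19 = 1169
λ ≈ 13938/1169 = 11.92301

11.92301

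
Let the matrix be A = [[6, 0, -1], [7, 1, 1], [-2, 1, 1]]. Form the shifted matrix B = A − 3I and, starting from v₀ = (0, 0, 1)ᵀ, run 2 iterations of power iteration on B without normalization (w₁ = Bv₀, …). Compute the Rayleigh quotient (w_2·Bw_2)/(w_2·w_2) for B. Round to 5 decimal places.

-2.29825

B = A − 3I has rows (3, 0, -1); (7, -2, 1); (-2, 1, -2)
w1 = Bv₀ = (3·0 + 0·0 + (-1)·1; 7·0 + (-2)·0 + 1·1; (-2)·0 + 1·0 + (-2)·1) = (-1, 1, -2)
w2 = Bw1 = (3·(-1) + 0·1 + (-1)·(-2); 7·(-1) + (-2)·1 + 1·(-2); (-2)·(-1) + 1·1 + (-2)·(-2)) = (-1, -11, 7)
Bw2 = (-10, 22, -23)
w2·Bw2 = -393; w2·w2 = 171; μ ≈ -393/171 = -2.29825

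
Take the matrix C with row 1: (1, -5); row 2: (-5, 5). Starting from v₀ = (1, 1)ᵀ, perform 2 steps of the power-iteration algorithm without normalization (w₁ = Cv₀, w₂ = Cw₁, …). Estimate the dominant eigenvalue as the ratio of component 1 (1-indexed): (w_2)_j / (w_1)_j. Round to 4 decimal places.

w1 = Cv₀ = (1·1 + (-5)·1; (-5)·1 + 5·1) = (-4, 0)
w2 = Cw1 = (1·(-4) + (-5)·0; (-5)·(-4) + 5·0) = (-4, 20)
Ratio at component: -4 / -4 = 1.0000

λ ≈ 1.0000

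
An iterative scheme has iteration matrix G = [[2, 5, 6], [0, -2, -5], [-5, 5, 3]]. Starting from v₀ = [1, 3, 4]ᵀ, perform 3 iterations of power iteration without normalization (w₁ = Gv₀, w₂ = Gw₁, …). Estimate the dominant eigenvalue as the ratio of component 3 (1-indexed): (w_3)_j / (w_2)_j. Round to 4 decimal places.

w1 = Gv₀ = (2·1 + 5·3 + 6·4; 0·1 + (-2)·3 + (-5)·4; (-5)·1 + 5·3 + 3·4) = (41, -26, 22)
w2 = Gw1 = (2·41 + 5·(-26) + 6·22; 0·41 + (-2)·(-26) + (-5)·22; (-5)·41 + 5·(-26) + 3·22) = (84, -58, -269)
w3 = Gw2 = (-1736, 1461, -1517)
Ratio at component: -1517 / -269 = 5.6394

5.6394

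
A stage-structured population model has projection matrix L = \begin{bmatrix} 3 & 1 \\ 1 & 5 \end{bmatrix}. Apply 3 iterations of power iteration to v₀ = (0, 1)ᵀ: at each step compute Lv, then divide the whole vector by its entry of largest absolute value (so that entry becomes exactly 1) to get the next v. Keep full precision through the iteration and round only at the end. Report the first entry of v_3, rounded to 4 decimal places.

0.3623

Lv0 = (1.00000, 5.00000); divide by 5.00000 → v1 = (0.20000, 1.00000)
Lv1 = (1.60000, 5.20000); divide by 5.20000 → v2 = (0.30769, 1.00000)
Lv2 = (1.92308, 5.30769); divide by 5.30769 → v3 = (0.36232, 1.00000)
Requested entry of v3: 50/138 = 0.3623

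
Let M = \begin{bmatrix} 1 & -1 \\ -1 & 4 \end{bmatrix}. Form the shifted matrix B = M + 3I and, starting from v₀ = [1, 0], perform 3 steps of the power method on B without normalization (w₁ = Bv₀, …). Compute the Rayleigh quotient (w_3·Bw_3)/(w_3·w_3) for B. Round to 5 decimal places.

6.74325

B = M + 3I has rows (4, -1); (-1, 7)
w1 = Bv₀ = (4, -1)
w2 = Bw1 = (17, -11)
w3 = Bw2 = (79, -94)
Bw3 = (410, -737)
w3·Bw3 = 101668; w3·w3 = 15077; μ ≈ 101668/15077 = 6.74325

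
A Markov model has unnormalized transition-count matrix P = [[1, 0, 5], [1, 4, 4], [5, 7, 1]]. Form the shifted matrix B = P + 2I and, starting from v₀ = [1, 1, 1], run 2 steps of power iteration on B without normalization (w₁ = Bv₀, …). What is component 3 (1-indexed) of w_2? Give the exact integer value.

B = P + 2I has rows (3, 0, 5); (1, 6, 4); (5, 7, 3)
w1 = Bv₀ = (3·1 + 0·1 + 5·1; 1·1 + 6·1 + 4·1; 5·1 + 7·1 + 3·1) = (8, 11, 15)
w2 = Bw1 = (3·8 + 0·11 + 5·15; 1·8 + 6·11 + 4·15; 5·8 + 7·11 + 3·15) = (99, 134, 162)
Requested component of w2: 162

162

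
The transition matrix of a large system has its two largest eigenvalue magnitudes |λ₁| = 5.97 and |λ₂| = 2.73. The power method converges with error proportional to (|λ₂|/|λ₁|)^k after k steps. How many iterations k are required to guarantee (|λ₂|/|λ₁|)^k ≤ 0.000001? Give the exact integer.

18

|λ₂/λ₁| = 2.73/5.97 = 0.45729
Need k ≥ ln(0.000001) / ln(0.45729) = -13.8155 / -0.7824 ≈ 17.657
Smallest integer k satisfying the bound: 18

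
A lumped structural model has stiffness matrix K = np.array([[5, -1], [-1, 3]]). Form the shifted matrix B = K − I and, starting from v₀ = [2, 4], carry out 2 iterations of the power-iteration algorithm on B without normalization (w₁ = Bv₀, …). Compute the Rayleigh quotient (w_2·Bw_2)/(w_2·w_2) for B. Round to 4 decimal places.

μ ≈ 2.2439

B = K − I has rows (4, -1); (-1, 2)
w1 = Bv₀ = (4, 6)
w2 = Bw1 = (10, 8)
Bw2 = (32, 6)
w2·Bw2 = 368; w2·w2 = 164; μ ≈ 368/164 = 2.2439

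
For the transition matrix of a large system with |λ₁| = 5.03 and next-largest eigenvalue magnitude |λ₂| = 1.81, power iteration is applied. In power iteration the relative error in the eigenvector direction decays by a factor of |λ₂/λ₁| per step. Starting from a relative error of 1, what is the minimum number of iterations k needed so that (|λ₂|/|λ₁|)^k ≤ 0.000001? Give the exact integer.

14

|λ₂/λ₁| = 1.81/5.03 = 0.35984
Need k ≥ ln(0.000001) / ln(0.35984) = -13.8155 / -1.0221 ≈ 13.517
Smallest integer k satisfying the bound: 14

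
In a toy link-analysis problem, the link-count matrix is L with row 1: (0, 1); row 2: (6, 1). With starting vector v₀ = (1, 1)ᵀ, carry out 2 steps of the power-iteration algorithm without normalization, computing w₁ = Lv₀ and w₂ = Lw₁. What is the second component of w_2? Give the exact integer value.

w1 = Lv₀ = (1, 7)
w2 = Lw1 = (7, 13)
The requested component of w2 is 13.

13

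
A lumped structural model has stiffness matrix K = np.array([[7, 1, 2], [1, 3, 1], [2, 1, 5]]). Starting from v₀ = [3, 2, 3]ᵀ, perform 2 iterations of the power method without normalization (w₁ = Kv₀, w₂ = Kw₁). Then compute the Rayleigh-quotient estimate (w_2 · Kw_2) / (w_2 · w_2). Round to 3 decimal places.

w1 = Kv₀ = (29, 12, 23)
w2 = Kw1 = (261, 88, 185)
Kw2 = (2285, 710, 1535)
w2·Kw2 = 261·2285 + 88·710 + 185·1535 = 942840; w2·w2 = 261·261 + 88·88 + 185·185 = 110090
λ ≈ 942840/110090 = 8.564

λ ≈ 8.564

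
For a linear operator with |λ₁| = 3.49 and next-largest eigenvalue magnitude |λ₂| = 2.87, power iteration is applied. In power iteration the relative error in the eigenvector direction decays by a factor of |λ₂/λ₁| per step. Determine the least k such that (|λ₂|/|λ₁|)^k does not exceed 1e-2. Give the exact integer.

|λ₂/λ₁| = 2.87/3.49 = 0.82235
Need k ≥ ln(1e-2) / ln(0.82235) = -4.6052 / -0.1956 ≈ 23.545
Smallest integer k satisfying the bound: 24

24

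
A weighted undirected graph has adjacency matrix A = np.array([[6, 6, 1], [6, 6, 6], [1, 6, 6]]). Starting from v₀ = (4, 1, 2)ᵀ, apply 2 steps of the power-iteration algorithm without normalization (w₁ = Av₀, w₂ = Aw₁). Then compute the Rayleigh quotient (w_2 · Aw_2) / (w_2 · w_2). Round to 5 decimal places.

λ ≈ 14.98089

w1 = Av₀ = (6·4 + 6·1 + 1·2; 6·4 + 6·1 + 6·2; 1·4 + 6·1 + 6·2) = (32, 42, 22)
w2 = Aw1 = (6·32 + 6·42 + 1·22; 6·32 + 6·42 + 6·22; 1·32 + 6·42 + 6·22) = (466, 576, 416)
Aw2 = (6668, 8748, 6418)
w2·Aw2 = 466·6668 + 576·8748 + 416·6418 = 10816024; w2·w2 = 466·466 + 576·576 + 416·416 = 721988
λ ≈ 10816024/721988 = 14.98089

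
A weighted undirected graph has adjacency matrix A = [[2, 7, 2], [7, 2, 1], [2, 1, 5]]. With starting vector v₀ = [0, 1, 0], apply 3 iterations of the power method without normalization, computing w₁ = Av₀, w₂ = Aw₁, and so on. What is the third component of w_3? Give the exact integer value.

w1 = Av₀ = (7, 2, 1)
w2 = Aw1 = (30, 54, 21)
w3 = Aw2 = (480, 339, 219)
The requested component of w3 is 219.

219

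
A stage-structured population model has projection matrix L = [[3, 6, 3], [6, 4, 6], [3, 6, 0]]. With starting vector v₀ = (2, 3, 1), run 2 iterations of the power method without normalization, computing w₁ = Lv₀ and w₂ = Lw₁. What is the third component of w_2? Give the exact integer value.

w1 = Lv₀ = (3·2 + 6·3 + 3·1; 6·2 + 4·3 + 6·1; 3·2 + 6·3 + 0·1) = (27, 30, 24)
w2 = Lw1 = (3·27 + 6·30 + 3·24; 6·27 + 4·30 + 6·24; 3·27 + 6·30 + 0·24) = (333, 426, 261)
The requested component of w2 is 261.

261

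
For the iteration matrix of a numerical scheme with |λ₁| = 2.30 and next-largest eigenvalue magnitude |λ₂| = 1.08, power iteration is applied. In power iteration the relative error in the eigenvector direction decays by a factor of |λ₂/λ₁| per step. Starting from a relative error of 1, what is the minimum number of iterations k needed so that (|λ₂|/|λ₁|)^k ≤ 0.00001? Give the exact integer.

|λ₂/λ₁| = 1.08/2.30 = 0.46957
Need k ≥ ln(0.00001) / ln(0.46957) = -11.5129 / -0.7559 ≈ 15.230
Smallest integer k satisfying the bound: 16

16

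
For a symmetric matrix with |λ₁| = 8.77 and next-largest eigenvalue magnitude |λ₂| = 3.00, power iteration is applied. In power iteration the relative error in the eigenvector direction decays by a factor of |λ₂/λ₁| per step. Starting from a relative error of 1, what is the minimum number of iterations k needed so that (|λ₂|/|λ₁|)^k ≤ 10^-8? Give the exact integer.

|λ₂/λ₁| = 3.00/8.77 = 0.34208
Need k ≥ ln(10^-8) / ln(0.34208) = -18.4207 / -1.0727 ≈ 17.172
Smallest integer k satisfying the bound: 18

18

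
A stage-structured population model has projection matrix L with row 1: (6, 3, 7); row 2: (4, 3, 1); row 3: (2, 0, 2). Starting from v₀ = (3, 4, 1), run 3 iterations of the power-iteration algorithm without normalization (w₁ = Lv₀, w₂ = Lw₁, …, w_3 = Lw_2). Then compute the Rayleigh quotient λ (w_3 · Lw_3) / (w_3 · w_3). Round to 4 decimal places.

w1 = Lv₀ = (6·3 + 3·4 + 7·1; 4·3 + 3·4 + 1·1; 2·3 + 0·4 + 2·1) = (37, 25, 8)
w2 = Lw1 = (6·37 + 3·25 + 7·8; 4·37 + 3·25 + 1·8; 2·37 + 0·25 + 2·8) = (353, 231, 90)
w3 = Lw2 = (3441, 2195, 886)
Lw3 = (33433, 21235, 8654)
w3·Lw3 = 3441·33433 + 2195·21235 + 886·8654 = 169321222; w3·w3 = 3441·3441 + 2195·2195 + 886·886 = 17443502
λ ≈ 169321222/17443502 = 9.7068

9.7068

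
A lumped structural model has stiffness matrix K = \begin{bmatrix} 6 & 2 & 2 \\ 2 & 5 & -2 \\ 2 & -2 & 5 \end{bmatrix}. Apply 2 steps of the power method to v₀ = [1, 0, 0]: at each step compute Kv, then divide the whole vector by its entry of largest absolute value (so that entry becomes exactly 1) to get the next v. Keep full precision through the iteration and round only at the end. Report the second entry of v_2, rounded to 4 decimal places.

0.4091

Kv0 = (6.00000, 2.00000, 2.00000); divide by 6.00000 → v1 = (1.00000, 0.33333, 0.33333)
Kv1 = (7.33333, 3.00000, 3.00000); divide by 7.33333 → v2 = (1.00000, 0.40909, 0.40909)
Requested entry of v2: 18/44 = 0.4091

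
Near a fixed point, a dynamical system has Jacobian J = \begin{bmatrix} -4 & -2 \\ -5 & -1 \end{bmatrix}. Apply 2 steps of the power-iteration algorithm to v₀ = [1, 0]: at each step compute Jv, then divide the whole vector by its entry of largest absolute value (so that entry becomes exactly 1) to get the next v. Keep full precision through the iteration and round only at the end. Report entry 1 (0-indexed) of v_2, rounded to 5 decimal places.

0.96154

Jv0 = (-4.000000, -5.000000); divide by -5.000000 → v1 = (0.800000, 1.000000)
Jv1 = (-5.200000, -5.000000); divide by -5.200000 → v2 = (1.000000, 0.961538)
Requested entry of v2: 25/26 = 0.96154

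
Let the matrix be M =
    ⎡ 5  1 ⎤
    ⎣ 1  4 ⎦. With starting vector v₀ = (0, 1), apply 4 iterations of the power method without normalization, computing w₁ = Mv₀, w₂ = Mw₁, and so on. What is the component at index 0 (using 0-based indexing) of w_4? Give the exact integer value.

w1 = Mv₀ = (1, 4)
w2 = Mw1 = (9, 17)
w3 = Mw2 = (62, 77)
w4 = Mw3 = (387, 370)
The requested component of w4 is 387.

387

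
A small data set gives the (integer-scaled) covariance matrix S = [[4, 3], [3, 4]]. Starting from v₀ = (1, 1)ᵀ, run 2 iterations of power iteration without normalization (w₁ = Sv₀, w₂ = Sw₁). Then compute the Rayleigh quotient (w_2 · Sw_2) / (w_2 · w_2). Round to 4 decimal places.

7.0000

w1 = Sv₀ = (4·1 + 3·1; 3·1 + 4·1) = (7, 7)
w2 = Sw1 = (4·7 + 3·7; 3·7 + 4·7) = (49, 49)
Sw2 = (343, 343)
w2·Sw2 = 49·343 + 49·343 = 33614; w2·w2 = 49·49 + 49·49 = 4802
λ ≈ 33614/4802 = 7.0000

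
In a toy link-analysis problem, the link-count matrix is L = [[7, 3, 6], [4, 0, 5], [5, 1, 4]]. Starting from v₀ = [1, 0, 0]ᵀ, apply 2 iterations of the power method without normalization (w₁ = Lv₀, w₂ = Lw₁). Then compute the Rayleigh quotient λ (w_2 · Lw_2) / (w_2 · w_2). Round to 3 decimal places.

12.592

w1 = Lv₀ = (7·1 + 3·0 + 6·0; 4·1 + 0·0 + 5·0; 5·1 + 1·0 + 4·0) = (7, 4, 5)
w2 = Lw1 = (7·7 + 3·4 + 6·5; 4·7 + 0·4 + 5·5; 5·7 + 1·4 + 4·5) = (91, 53, 59)
Lw2 = (1150, 659, 744)
w2·Lw2 = 91·1150 + 53·659 + 59·744 = 183473; w2·w2 = 91·91 + 53·53 + 59·59 = 14571
λ ≈ 183473/14571 = 12.592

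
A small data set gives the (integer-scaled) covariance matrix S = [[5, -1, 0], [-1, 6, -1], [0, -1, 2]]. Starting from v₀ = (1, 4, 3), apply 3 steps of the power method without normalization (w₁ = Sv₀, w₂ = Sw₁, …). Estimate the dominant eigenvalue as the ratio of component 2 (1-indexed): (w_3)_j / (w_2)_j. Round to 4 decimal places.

λ ≈ 6.2650

w1 = Sv₀ = (1, 20, 2)
w2 = Sw1 = (-15, 117, -16)
w3 = Sw2 = (-192, 733, -149)
Ratio at component: 733 / 117 = 6.2650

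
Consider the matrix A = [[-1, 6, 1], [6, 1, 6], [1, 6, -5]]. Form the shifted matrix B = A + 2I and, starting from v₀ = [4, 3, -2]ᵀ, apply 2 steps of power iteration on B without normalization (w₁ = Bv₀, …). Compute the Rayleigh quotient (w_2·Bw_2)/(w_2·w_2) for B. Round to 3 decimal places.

B = A + 2I has rows (1, 6, 1); (6, 3, 6); (1, 6, -3)
w1 = Bv₀ = (20, 21, 28)
w2 = Bw1 = (174, 351, 62)
Bw2 = (2342, 2469, 2094)
w2·Bw2 = 1403955; w2·w2 = 157321; μ ≈ 1403955/157321 = 8.924

8.924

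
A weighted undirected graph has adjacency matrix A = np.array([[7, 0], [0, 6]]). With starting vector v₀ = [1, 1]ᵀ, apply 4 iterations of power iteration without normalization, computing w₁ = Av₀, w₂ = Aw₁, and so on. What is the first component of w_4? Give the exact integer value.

w1 = Av₀ = (7, 6)
w2 = Aw1 = (49, 36)
w3 = Aw2 = (343, 216)
w4 = Aw3 = (2401, 1296)
The requested component of w4 is 2401.

2401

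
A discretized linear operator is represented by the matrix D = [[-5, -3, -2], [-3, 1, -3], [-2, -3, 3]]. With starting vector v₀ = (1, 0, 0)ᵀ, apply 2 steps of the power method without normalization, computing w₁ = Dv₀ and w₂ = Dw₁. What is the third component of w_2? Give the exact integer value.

13

w1 = Dv₀ = ((-5)·1 + (-3)·0 + (-2)·0; (-3)·1 + 1·0 + (-3)·0; (-2)·1 + (-3)·0 + 3·0) = (-5, -3, -2)
w2 = Dw1 = ((-5)·(-5) + (-3)·(-3) + (-2)·(-2); (-3)·(-5) + 1·(-3) + (-3)·(-2); (-2)·(-5) + (-3)·(-3) + 3·(-2)) = (38, 18, 13)
The requested component of w2 is 13.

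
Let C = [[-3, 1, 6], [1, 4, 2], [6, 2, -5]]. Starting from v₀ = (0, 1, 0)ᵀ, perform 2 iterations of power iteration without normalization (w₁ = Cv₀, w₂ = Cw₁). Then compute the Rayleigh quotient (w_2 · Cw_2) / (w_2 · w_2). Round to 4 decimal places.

w1 = Cv₀ = (1, 4, 2)
w2 = Cw1 = (13, 21, 4)
Cw2 = (6, 105, 100)
w2·Cw2 = 13·6 + 21·105 + 4·100 = 2683; w2·w2 = 13·13 + 21·21 + 4·4 = 626
λ ≈ 2683/626 = 4.2859

4.2859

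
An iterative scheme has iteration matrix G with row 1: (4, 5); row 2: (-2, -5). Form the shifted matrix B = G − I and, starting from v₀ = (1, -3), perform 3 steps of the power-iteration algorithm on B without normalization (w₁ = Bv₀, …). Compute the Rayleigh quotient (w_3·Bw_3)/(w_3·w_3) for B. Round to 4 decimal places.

B = G − I has rows (3, 5); (-2, -6)
w1 = Bv₀ = (3·1 + 5·(-3); (-2)·1 + (-6)·(-3)) = (-12, 16)
w2 = Bw1 = (3·(-12) + 5·16; (-2)·(-12) + (-6)·16) = (44, -72)
w3 = Bw2 = (-228, 344)
Bw3 = (1036, -1608)
w3·Bw3 = -789360; w3·w3 = 170320; μ ≈ -789360/170320 = -4.6346

μ ≈ -4.6346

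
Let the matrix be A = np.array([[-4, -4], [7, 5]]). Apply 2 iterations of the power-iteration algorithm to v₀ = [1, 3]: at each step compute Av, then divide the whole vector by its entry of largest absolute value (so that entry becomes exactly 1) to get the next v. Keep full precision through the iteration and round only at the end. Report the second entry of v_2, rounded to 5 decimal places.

0.08333

Av0 = (-16.000000, 22.000000); divide by 22.000000 → v1 = (-0.727273, 1.000000)
Av1 = (-1.090909, -0.090909); divide by -1.090909 → v2 = (1.000000, 0.083333)
Requested entry of v2: -2/-24 = 0.08333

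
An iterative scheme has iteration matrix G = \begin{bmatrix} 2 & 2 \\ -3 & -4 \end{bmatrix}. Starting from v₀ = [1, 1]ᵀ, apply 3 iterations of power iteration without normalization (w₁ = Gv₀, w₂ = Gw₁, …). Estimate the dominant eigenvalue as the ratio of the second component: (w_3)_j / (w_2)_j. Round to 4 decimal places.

-2.8750

w1 = Gv₀ = (2·1 + 2·1; (-3)·1 + (-4)·1) = (4, -7)
w2 = Gw1 = (2·4 + 2·(-7); (-3)·4 + (-4)·(-7)) = (-6, 16)
w3 = Gw2 = (20, -46)
Ratio at component: -46 / 16 = -2.8750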